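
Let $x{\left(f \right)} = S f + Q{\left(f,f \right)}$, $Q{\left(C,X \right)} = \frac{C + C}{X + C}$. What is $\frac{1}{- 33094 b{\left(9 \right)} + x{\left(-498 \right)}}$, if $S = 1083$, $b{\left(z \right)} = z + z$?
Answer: $- \frac{1}{1135025} \approx -8.8104 \cdot 10^{-7}$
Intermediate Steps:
$Q{\left(C,X \right)} = \frac{2 C}{C + X}$
$b{\left(z \right)} = 2 z$
$x{\left(f \right)} = 1 + 1083 f$ ($x{\left(f \right)} = 1083 f + \frac{2 f}{f + f} = 1083 f + \frac{2 f}{2 f} = 1083 f + 2 f \frac{1}{2 f} = 1083 f + 1 = 1 + 1083 f$)
$\frac{1}{- 33094 b{\left(9 \right)} + x{\left(-498 \right)}} = \frac{1}{- 33094 \cdot 2 \cdot 9 + \left(1 + 1083 \left(-498\right)\right)} = \frac{1}{\left(-33094\right) 18 + \left(1 - 539334\right)} = \frac{1}{-595692 - 539333} = \frac{1}{-1135025} = - \frac{1}{1135025}$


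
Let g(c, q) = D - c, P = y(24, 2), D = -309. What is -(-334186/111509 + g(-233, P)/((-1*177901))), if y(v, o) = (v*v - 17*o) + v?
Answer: 59443548902/19837562609 ≈ 2.9965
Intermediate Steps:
y(v, o) = v + v**2 - 17*o (y(v, o) = (v**2 - 17*o) + v = v + v**2 - 17*o)
P = 566 (P = 24 + 24**2 - 17*2 = 24 + 576 - 34 = 566)
g(c, q) = -309 - c
-(-334186/111509 + g(-233, P)/((-1*177901))) = -(-334186/111509 + (-309 - 1*(-233))/((-1*177901))) = -(-334186*1/111509 + (-309 + 233)/(-177901)) = -(-334186/111509 - 76*(-1/177901)) = -(-334186/111509 + 76/177901) = -1*(-59443548902/19837562609) = 59443548902/19837562609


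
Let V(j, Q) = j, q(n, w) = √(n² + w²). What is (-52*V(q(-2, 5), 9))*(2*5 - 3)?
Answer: -364*√29 ≈ -1960.2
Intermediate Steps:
(-52*V(q(-2, 5), 9))*(2*5 - 3) = (-52*√((-2)² + 5²))*(2*5 - 3) = (-52*√(4 + 25))*(10 - 3) = -52*√29*7 = -364*√29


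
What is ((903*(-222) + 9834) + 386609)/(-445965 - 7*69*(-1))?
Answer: -195977/445482 ≈ -0.43992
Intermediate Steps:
((903*(-222) + 9834) + 386609)/(-445965 - 7*69*(-1)) = ((-200466 + 9834) + 386609)/(-445965 - 483*(-1)) = (-190632 + 386609)/(-445965 + 483) = 195977/(-445482) = 195977*(-1/445482) = -195977/445482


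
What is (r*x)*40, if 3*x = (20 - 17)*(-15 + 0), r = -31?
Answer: 18600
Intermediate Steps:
x = -15 (x = ((20 - 17)*(-15 + 0))/3 = (3*(-15))/3 = (⅓)*(-45) = -15)
(r*x)*40 = -31*(-15)*40 = 465*40 = 18600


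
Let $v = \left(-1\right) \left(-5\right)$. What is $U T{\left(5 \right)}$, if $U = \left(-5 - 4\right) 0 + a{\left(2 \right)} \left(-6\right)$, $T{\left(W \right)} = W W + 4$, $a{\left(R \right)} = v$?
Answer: $-870$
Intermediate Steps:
$v = 5$
$a{\left(R \right)} = 5$
$T{\left(W \right)} = 4 + W^{2}$ ($T{\left(W \right)} = W^{2} + 4 = 4 + W^{2}$)
$U = -30$ ($U = \left(-5 - 4\right) 0 + 5 \left(-6\right) = \left(-9\right) 0 - 30 = 0 - 30 = -30$)
$U T{\left(5 \right)} = - 30 \left(4 + 5^{2}\right) = - 30 \left(4 + 25\right) = \left(-30\right) 29 = -870$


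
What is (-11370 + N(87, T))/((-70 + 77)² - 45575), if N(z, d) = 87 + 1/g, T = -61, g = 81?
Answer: 456961/1843803 ≈ 0.24784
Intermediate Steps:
N(z, d) = 7048/81 (N(z, d) = 87 + 1/81 = 7048/81)
(-11370 + N(87, T))/((-70 + 77)² - 45575) = (-11370 + 7048/81)/((-70 + 77)² - 45575) = -913922/(81*(7² - 45575)) = -913922/(81*(49 - 45575)) = -913922/81/(-45526) = -913922/81*(-1/45526) = 456961/1843803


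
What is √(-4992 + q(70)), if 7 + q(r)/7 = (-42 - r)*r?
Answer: I*√59921 ≈ 244.79*I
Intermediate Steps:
q(r) = -49 + 7*r*(-42 - r) (q(r) = -49 + 7*((-42 - r)*r) = -49 + 7*(r*(-42 - r)) = -49 + 7*r*(-42 - r))
√(-4992 + q(70)) = √(-4992 + (-49 - 294*70 - 7*70²)) = √(-4992 + (-49 - 20580 - 7*4900)) = √(-4992 + (-49 - 20580 - 34300)) = √(-4992 - 54929) = √(-59921) = I*√59921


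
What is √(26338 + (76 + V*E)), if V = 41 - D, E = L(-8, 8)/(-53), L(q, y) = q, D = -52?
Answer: √74236358/53 ≈ 162.57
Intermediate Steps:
E = 8/53 (E = -8/(-53) = -8*(-1/53) = 8/53 ≈ 0.15094)
V = 93 (V = 41 - 1*(-52) = 41 + 52 = 93)
√(26338 + (76 + V*E)) = √(26338 + (76 + 93*(8/53))) = √(26338 + (76 + 744/53)) = √(26338 + 4772/53) = √(1400686/53) = √74236358/53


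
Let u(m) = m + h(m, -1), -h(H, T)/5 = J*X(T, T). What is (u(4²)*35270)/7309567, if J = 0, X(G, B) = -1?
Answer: 564320/7309567 ≈ 0.077203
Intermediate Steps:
h(H, T) = 0 (h(H, T) = -0*(-1) = -5*0 = 0)
u(m) = m (u(m) = m + 0 = m)
(u(4²)*35270)/7309567 = (4²*35270)/7309567 = (16*35270)*(1/7309567) = 564320*(1/7309567) = 564320/7309567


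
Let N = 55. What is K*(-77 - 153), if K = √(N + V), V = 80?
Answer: -690*√15 ≈ -2672.4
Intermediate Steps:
K = 3*√15 (K = √(55 + 80) = √135 = 3*√15 ≈ 11.619)
K*(-77 - 153) = (3*√15)*(-77 - 153) = (3*√15)*(-230) = -690*√15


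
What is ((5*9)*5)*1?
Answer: 225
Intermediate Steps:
((5*9)*5)*1 = (45*5)*1 = 225*1 = 225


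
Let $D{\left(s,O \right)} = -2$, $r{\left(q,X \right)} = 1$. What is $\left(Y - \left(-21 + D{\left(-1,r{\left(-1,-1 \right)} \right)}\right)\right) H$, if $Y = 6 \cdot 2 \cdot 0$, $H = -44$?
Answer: $-1012$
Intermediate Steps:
$Y = 0$ ($Y = 6 \cdot 0 = 0$)
$\left(Y - \left(-21 + D{\left(-1,r{\left(-1,-1 \right)} \right)}\right)\right) H = \left(0 + \left(21 - -2\right)\right) \left(-44\right) = \left(0 + \left(21 + 2\right)\right) \left(-44\right) = \left(0 + 23\right) \left(-44\right) = 23 \left(-44\right) = -1012$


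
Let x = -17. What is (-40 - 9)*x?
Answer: 833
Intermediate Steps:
(-40 - 9)*x = (-40 - 9)*(-17) = -49*(-17) = 833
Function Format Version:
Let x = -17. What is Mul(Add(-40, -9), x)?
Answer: 833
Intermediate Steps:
Mul(Add(-40, -9), x) = Mul(Add(-40, -9), -17) = Mul(-49, -17) = 833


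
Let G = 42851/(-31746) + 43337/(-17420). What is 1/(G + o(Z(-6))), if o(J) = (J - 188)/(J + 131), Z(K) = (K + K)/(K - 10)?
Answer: -862245780/4534406473 ≈ -0.19016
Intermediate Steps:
Z(K) = 2*K/(-10 + K) (Z(K) = (2*K)/(-10 + K) = 2*K/(-10 + K))
o(J) = (-188 + J)/(131 + J)
G = -6278819/1636140 (G = 42851*(-1/31746) + 43337*(-1/17420) = -42851/31746 - 43337/17420 = -6278819/1636140 ≈ -3.8376)
1/(G + o(Z(-6))) = 1/(-6278819/1636140 + (-188 + 2*(-6)/(-10 - 6))/(131 + 2*(-6)/(-10 - 6))) = 1/(-6278819/1636140 + (-188 + 2*(-6)/(-16))/(131 + 2*(-6)/(-16))) = 1/(-6278819/1636140 + (-188 + 2*(-6)*(-1/16))/(131 + 2*(-6)*(-1/16))) = 1/(-6278819/1636140 + (-188 + ¾)/(131 + ¾)) = 1/(-6278819/1636140 - 749/4/(527/4)) = 1/(-6278819/1636140 + (4/527)*(-749/4)) = 1/(-6278819/1636140 - 749/527) = 1/(-4534406473/862245780) = -862245780/4534406473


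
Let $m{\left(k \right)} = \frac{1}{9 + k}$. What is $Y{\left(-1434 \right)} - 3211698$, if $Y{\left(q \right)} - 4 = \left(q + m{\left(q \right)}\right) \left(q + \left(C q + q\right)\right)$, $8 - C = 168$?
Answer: $- \frac{155855147974}{475} \approx -3.2812 \cdot 10^{8}$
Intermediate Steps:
$C = -160$ ($C = 8 - 168 = -160$)
$Y{\left(q \right)} = 4 - 158 q \left(q + \frac{1}{9 + q}\right)$ ($Y{\left(q \right)} = 4 + \left(q + \frac{1}{9 + q}\right) \left(q + \left(- 160 q + q\right)\right) = 4 + \left(q + \frac{1}{9 + q}\right) \left(q - 159 q\right) = 4 + \left(q + \frac{1}{9 + q}\right) \left(- 158 q\right) = 4 - 158 q \left(q + \frac{1}{9 + q}\right)$)
$Y{\left(-1434 \right)} - 3211698 = \frac{2 \left(\left(-79\right) \left(-1434\right) + \left(2 - 79 \left(-1434\right)^{2}\right) \left(9 - 1434\right)\right)}{9 - 1434} - 3211698 = \frac{2 \left(113286 + \left(2 - 162452124\right) \left(-1425\right)\right)}{-1425} - 3211698 = 2 \left(- \frac{1}{1425}\right) \left(113286 + \left(2 - 162452124\right) \left(-1425\right)\right) - 3211698 = 2 \left(- \frac{1}{1425}\right) \left(113286 - -231494273850\right) - 3211698 = 2 \left(- \frac{1}{1425}\right) \left(113286 + 231494273850\right) - 3211698 = 2 \left(- \frac{1}{1425}\right) 231494387136 - 3211698 = - \frac{154329591424}{475} - 3211698 = - \frac{155855147974}{475}$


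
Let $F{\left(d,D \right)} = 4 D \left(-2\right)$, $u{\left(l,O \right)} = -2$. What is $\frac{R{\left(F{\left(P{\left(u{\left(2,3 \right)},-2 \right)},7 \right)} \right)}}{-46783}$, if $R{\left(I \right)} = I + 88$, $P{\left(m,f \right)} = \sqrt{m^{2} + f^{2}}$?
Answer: $- \frac{32}{46783} \approx -0.00068401$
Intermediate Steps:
$P{\left(m,f \right)} = \sqrt{f^{2} + m^{2}}$
$F{\left(d,D \right)} = - 8 D$
$R{\left(I \right)} = 88 + I$
$\frac{R{\left(F{\left(P{\left(u{\left(2,3 \right)},-2 \right)},7 \right)} \right)}}{-46783} = \frac{88 - 56}{-46783} = \left(88 - 56\right) \left(- \frac{1}{46783}\right) = 32 \left(- \frac{1}{46783}\right) = - \frac{32}{46783}$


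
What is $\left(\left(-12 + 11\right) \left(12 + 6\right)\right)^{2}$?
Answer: $324$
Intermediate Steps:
$\left(\left(-12 + 11\right) \left(12 + 6\right)\right)^{2} = \left(\left(-1\right) 18\right)^{2} = \left(-18\right)^{2} = 324$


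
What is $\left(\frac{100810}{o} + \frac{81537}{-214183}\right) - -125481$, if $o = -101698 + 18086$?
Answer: $\frac{1123559546313601}{8954134498} \approx 1.2548 \cdot 10^{5}$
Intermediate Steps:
$o = -83612$
$\left(\frac{100810}{o} + \frac{81537}{-214183}\right) - -125481 = \left(\frac{100810}{-83612} + \frac{81537}{-214183}\right) - -125481 = \left(100810 \left(- \frac{1}{83612}\right) + 81537 \left(- \frac{1}{214183}\right)\right) + 125481 = \left(- \frac{50405}{41806} - \frac{81537}{214183}\right) + 125481 = - \frac{14204629937}{8954134498} + 125481 = \frac{1123559546313601}{8954134498}$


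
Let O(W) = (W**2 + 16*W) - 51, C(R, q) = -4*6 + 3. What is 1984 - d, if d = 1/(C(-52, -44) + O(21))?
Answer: 1398719/705 ≈ 1984.0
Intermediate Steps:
C(R, q) = -21 (C(R, q) = -24 + 3 = -21)
O(W) = -51 + W**2 + 16*W
d = 1/705 (d = 1/(-21 + (-51 + 21**2 + 16*21)) = 1/(-21 + (-51 + 441 + 336)) = 1/(-21 + 726) = 1/705 ≈ 0.0014184)
1984 - d = 1984 - 1*1/705 = 1984 - 1/705 = 1398719/705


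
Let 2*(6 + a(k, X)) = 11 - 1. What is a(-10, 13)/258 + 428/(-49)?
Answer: -110473/12642 ≈ -8.7386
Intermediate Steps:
a(k, X) = -1 (a(k, X) = -6 + (11 - 1)/2 = -6 + (1/2)*10 = -6 + 5 = -1)
a(-10, 13)/258 + 428/(-49) = -1/258 + 428/(-49) = -1*1/258 + 428*(-1/49) = -1/258 - 428/49 = -110473/12642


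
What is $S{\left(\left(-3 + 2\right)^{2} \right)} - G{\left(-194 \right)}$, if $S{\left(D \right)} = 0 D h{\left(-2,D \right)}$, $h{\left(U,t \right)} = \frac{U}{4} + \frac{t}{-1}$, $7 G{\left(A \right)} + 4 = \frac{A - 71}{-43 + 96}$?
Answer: $\frac{9}{7} \approx 1.2857$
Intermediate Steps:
$G{\left(A \right)} = - \frac{283}{371} + \frac{A}{371}$ ($G{\left(A \right)} = - \frac{4}{7} + \frac{\left(A - 71\right) \frac{1}{-43 + 96}}{7} = - \frac{4}{7} + \frac{\left(-71 + A\right) \frac{1}{53}}{7} = - \frac{4}{7} + \frac{- \frac{71}{53} + \frac{A}{53}}{7} = - \frac{4}{7} + \left(- \frac{71}{371} + \frac{A}{371}\right) = - \frac{283}{371} + \frac{A}{371}$)
$h{\left(U,t \right)} = - t + \frac{U}{4}$ ($h{\left(U,t \right)} = U \frac{1}{4} + t \left(-1\right) = \frac{U}{4} - t = - t + \frac{U}{4}$)
$S{\left(D \right)} = 0$ ($S{\left(D \right)} = 0 D \left(- D + \frac{1}{4} \left(-2\right)\right) = 0 \left(- D - \frac{1}{2}\right) = 0 \left(- \frac{1}{2} - D\right) = 0$)
$S{\left(\left(-3 + 2\right)^{2} \right)} - G{\left(-194 \right)} = 0 - \left(- \frac{283}{371} + \frac{1}{371} \left(-194\right)\right) = 0 - \left(- \frac{283}{371} - \frac{194}{371}\right) = 0 - - \frac{9}{7} = 0 + \frac{9}{7} = \frac{9}{7}$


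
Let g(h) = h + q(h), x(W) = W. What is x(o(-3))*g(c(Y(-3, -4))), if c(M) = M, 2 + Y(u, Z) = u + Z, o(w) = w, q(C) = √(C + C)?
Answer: 27 - 9*I*√2 ≈ 27.0 - 12.728*I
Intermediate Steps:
q(C) = √2*√C (q(C) = √(2*C) = √2*√C)
Y(u, Z) = -2 + Z + u (Y(u, Z) = -2 + (u + Z) = -2 + (Z + u) = -2 + Z + u)
g(h) = h + √2*√h
x(o(-3))*g(c(Y(-3, -4))) = -3*((-2 - 4 - 3) + √2*√(-2 - 4 - 3)) = -3*(-9 + √2*√(-9)) = -3*(-9 + √2*(3*I)) = -3*(-9 + 3*I*√2) = 27 - 9*I*√2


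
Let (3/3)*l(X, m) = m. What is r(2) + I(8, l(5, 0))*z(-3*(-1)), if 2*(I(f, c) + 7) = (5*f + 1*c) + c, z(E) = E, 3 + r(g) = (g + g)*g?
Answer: 44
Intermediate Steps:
l(X, m) = m
r(g) = -3 + 2*g² (r(g) = -3 + (g + g)*g = -3 + (2*g)*g = -3 + 2*g²)
I(f, c) = -7 + c + 5*f/2 (I(f, c) = -7 + ((5*f + 1*c) + c)/2 = -7 + ((5*f + c) + c)/2 = -7 + ((c + 5*f) + c)/2 = -7 + (2*c + 5*f)/2 = -7 + (c + 5*f/2) = -7 + c + 5*f/2)
r(2) + I(8, l(5, 0))*z(-3*(-1)) = (-3 + 2*2²) + (-7 + 0 + (5/2)*8)*(-3*(-1)) = (-3 + 2*4) + (-7 + 0 + 20)*3 = (-3 + 8) + 13*3 = 5 + 39 = 44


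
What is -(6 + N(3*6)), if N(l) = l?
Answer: -24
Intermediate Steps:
-(6 + N(3*6)) = -(6 + 3*6) = -(6 + 18) = -1*24 = -24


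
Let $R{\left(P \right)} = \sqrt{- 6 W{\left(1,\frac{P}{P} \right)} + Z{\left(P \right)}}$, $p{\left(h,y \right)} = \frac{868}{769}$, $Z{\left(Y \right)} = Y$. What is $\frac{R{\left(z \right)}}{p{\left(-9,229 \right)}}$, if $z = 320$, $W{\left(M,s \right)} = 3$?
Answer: $\frac{769 \sqrt{302}}{868} \approx 15.396$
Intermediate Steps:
$p{\left(h,y \right)} = \frac{868}{769}$ ($p{\left(h,y \right)} = 868 \cdot \frac{1}{769} = \frac{868}{769}$)
$R{\left(P \right)} = \sqrt{-18 + P}$ ($R{\left(P \right)} = \sqrt{\left(-6\right) 3 + P} = \sqrt{-18 + P}$)
$\frac{R{\left(z \right)}}{p{\left(-9,229 \right)}} = \frac{\sqrt{-18 + 320}}{\frac{868}{769}} = \sqrt{302} \cdot \frac{769}{868} = \frac{769 \sqrt{302}}{868}$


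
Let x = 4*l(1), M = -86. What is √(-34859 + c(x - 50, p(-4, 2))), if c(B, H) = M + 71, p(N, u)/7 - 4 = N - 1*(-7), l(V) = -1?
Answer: I*√34874 ≈ 186.75*I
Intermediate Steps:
x = -4 (x = 4*(-1) = -4)
p(N, u) = 77 + 7*N (p(N, u) = 28 + 7*(N - 1*(-7)) = 28 + 7*(N + 7) = 28 + 7*(7 + N) = 28 + (49 + 7*N) = 77 + 7*N)
c(B, H) = -15 (c(B, H) = -86 + 71 = -15)
√(-34859 + c(x - 50, p(-4, 2))) = √(-34859 - 15) = √(-34874) = I*√34874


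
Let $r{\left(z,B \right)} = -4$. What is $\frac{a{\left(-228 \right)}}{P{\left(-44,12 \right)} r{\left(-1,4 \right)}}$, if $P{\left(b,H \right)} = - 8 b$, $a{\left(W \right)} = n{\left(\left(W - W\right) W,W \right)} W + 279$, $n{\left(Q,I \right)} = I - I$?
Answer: $- \frac{279}{1408} \approx -0.19815$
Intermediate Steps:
$n{\left(Q,I \right)} = 0$
$a{\left(W \right)} = 279$ ($a{\left(W \right)} = 0 W + 279 = 0 + 279 = 279$)
$\frac{a{\left(-228 \right)}}{P{\left(-44,12 \right)} r{\left(-1,4 \right)}} = \frac{279}{\left(-8\right) \left(-44\right) \left(-4\right)} = \frac{279}{352 \left(-4\right)} = \frac{279}{-1408} = 279 \left(- \frac{1}{1408}\right) = - \frac{279}{1408}$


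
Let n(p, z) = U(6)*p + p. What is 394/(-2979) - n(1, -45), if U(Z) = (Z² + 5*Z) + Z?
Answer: -217861/2979 ≈ -73.132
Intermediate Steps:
U(Z) = Z² + 6*Z
n(p, z) = 73*p (n(p, z) = (6*(6 + 6))*p + p = (6*12)*p + p = 72*p + p = 73*p)
394/(-2979) - n(1, -45) = 394/(-2979) - 73 = 394*(-1/2979) - 1*73 = -394/2979 - 73 = -217861/2979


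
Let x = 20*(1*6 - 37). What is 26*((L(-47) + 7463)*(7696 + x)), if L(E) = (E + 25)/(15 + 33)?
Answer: 4118785697/3 ≈ 1.3729e+9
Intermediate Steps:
x = -620 (x = 20*(6 - 37) = 20*(-31) = -620)
L(E) = 25/48 + E/48 (L(E) = (25 + E)/48 = (25 + E)*(1/48) = 25/48 + E/48)
26*((L(-47) + 7463)*(7696 + x)) = 26*(((25/48 + (1/48)*(-47)) + 7463)*(7696 - 620)) = 26*(((25/48 - 47/48) + 7463)*7076) = 26*((-11/24 + 7463)*7076) = 26*((179101/24)*7076) = 26*(316829669/6) = 4118785697/3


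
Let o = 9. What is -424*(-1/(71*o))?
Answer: 424/639 ≈ 0.66354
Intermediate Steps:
-424*(-1/(71*o)) = -424/(9*(-71)) = -424/(-639) = -424*(-1/639) = 424/639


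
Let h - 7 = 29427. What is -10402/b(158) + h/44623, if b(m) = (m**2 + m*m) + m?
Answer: 505031439/1117493789 ≈ 0.45193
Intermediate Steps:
h = 29434 (h = 7 + 29427 = 29434)
b(m) = m + 2*m**2 (b(m) = (m**2 + m**2) + m = 2*m**2 + m = m + 2*m**2)
-10402/b(158) + h/44623 = -10402*1/(158*(1 + 2*158)) + 29434/44623 = -10402*1/(158*(1 + 316)) + 29434*(1/44623) = -10402/(158*317) + 29434/44623 = -10402/50086 + 29434/44623 = -10402*1/50086 + 29434/44623 = -5201/25043 + 29434/44623 = 505031439/1117493789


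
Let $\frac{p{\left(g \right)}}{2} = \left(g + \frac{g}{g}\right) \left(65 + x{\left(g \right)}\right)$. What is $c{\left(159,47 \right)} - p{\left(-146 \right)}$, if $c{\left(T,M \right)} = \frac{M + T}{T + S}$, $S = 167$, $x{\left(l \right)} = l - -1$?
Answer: $- \frac{3781497}{163} \approx -23199.0$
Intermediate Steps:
$x{\left(l \right)} = 1 + l$ ($x{\left(l \right)} = l + 1 = 1 + l$)
$c{\left(T,M \right)} = \frac{M + T}{167 + T}$ ($c{\left(T,M \right)} = \frac{M + T}{T + 167} = \frac{M + T}{167 + T}$)
$p{\left(g \right)} = 2 \left(1 + g\right) \left(66 + g\right)$ ($p{\left(g \right)} = 2 \left(g + \frac{g}{g}\right) \left(65 + \left(1 + g\right)\right) = 2 \left(g + 1\right) \left(66 + g\right) = 2 \left(1 + g\right) \left(66 + g\right)$)
$c{\left(159,47 \right)} - p{\left(-146 \right)} = \frac{47 + 159}{167 + 159} - \left(132 + 2 \left(-146\right)^{2} + 134 \left(-146\right)\right) = \frac{1}{326} \cdot 206 - \left(132 + 2 \cdot 21316 - 19564\right) = \frac{1}{326} \cdot 206 - \left(132 + 42632 - 19564\right) = \frac{103}{163} - 23200 = - \frac{3781497}{163}$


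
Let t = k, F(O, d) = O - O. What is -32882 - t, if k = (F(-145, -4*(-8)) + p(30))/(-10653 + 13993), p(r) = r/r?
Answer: -109825881/3340 ≈ -32882.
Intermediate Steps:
F(O, d) = 0
p(r) = 1
k = 1/3340 (k = (0 + 1)/(-10653 + 13993) = 1/3340 ≈ 0.00029940)
t = 1/3340 ≈ 0.00029940
-32882 - t = -32882 - 1*1/3340 = -32882 - 1/3340 = -109825881/3340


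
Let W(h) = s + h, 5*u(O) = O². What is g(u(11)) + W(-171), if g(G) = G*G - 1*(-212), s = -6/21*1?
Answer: 109612/175 ≈ 626.35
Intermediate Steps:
s = -2/7 (s = -6*1/21*1 = -2/7*1 = -2/7 ≈ -0.28571)
u(O) = O²/5
W(h) = -2/7 + h
g(G) = 212 + G² (g(G) = G² + 212 = 212 + G²)
g(u(11)) + W(-171) = (212 + ((⅕)*11²)²) + (-2/7 - 171) = (212 + ((⅕)*121)²) - 1199/7 = (212 + (121/5)²) - 1199/7 = (212 + 14641/25) - 1199/7 = 19941/25 - 1199/7 = 109612/175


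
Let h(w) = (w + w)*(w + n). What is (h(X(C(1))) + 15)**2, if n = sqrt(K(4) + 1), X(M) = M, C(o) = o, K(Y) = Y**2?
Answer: 357 + 68*sqrt(17) ≈ 637.37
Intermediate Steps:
n = sqrt(17) (n = sqrt(4**2 + 1) = sqrt(16 + 1) = sqrt(17) ≈ 4.1231)
h(w) = 2*w*(w + sqrt(17)) (h(w) = (w + w)*(w + sqrt(17)) = (2*w)*(w + sqrt(17)) = 2*w*(w + sqrt(17)))
(h(X(C(1))) + 15)**2 = (2*1*(1 + sqrt(17)) + 15)**2 = ((2 + 2*sqrt(17)) + 15)**2 = (17 + 2*sqrt(17))**2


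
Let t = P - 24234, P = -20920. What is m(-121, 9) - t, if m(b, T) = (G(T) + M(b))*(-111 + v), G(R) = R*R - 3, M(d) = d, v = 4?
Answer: 49755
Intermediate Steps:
t = -45154 (t = -20920 - 24234 = -45154)
G(R) = -3 + R**2 (G(R) = R**2 - 3 = -3 + R**2)
m(b, T) = 321 - 107*b - 107*T**2 (m(b, T) = ((-3 + T**2) + b)*(-111 + 4) = (-3 + b + T**2)*(-107) = 321 - 107*b - 107*T**2)
m(-121, 9) - t = (321 - 107*(-121) - 107*9**2) - 1*(-45154) = (321 + 12947 - 107*81) + 45154 = (321 + 12947 - 8667) + 45154 = 4601 + 45154 = 49755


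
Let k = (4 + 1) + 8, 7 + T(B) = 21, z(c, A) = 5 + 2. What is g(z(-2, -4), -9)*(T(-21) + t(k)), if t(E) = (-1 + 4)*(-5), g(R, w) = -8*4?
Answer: 32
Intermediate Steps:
z(c, A) = 7
T(B) = 14 (T(B) = -7 + 21 = 14)
g(R, w) = -32 (g(R, w) = -8*4 = -32)
k = 13 (k = 5 + 8 = 13)
t(E) = -15 (t(E) = 3*(-5) = -15)
g(z(-2, -4), -9)*(T(-21) + t(k)) = -32*(14 - 15) = -32*(-1) = 32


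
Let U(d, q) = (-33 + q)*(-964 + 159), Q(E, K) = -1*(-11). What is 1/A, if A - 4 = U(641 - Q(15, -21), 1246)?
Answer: -1/976461 ≈ -1.0241e-6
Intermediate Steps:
Q(E, K) = 11
U(d, q) = 26565 - 805*q (U(d, q) = (-33 + q)*(-805) = 26565 - 805*q)
A = -976461 (A = 4 + (26565 - 805*1246) = 4 + (26565 - 1003030) = 4 - 976465 = -976461)
1/A = 1/(-976461) = -1/976461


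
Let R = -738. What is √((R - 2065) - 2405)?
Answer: 2*I*√1302 ≈ 72.167*I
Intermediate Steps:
√((R - 2065) - 2405) = √((-738 - 2065) - 2405) = √(-2803 - 2405) = √(-5208) = 2*I*√1302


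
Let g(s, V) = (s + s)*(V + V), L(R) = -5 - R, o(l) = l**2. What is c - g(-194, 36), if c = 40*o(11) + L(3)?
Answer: 32768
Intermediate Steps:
g(s, V) = 4*V*s (g(s, V) = (2*s)*(2*V) = 4*V*s)
c = 4832 (c = 40*11**2 + (-5 - 1*3) = 40*121 + (-5 - 3) = 4840 - 8 = 4832)
c - g(-194, 36) = 4832 - 4*36*(-194) = 4832 - 1*(-27936) = 4832 + 27936 = 32768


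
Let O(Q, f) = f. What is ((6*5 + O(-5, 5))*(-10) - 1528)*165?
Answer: -309870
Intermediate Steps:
((6*5 + O(-5, 5))*(-10) - 1528)*165 = ((6*5 + 5)*(-10) - 1528)*165 = ((30 + 5)*(-10) - 1528)*165 = (35*(-10) - 1528)*165 = (-350 - 1528)*165 = -1878*165 = -309870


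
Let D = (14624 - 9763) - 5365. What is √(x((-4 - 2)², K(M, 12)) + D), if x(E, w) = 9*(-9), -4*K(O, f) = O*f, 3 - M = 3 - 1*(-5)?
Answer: 3*I*√65 ≈ 24.187*I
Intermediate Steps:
M = -5 (M = 3 - (3 - 1*(-5)) = 3 - (3 + 5) = 3 - 1*8 = 3 - 8 = -5)
K(O, f) = -O*f/4
x(E, w) = -81
D = -504 (D = 4861 - 5365 = -504)
√(x((-4 - 2)², K(M, 12)) + D) = √(-81 - 504) = √(-585) = 3*I*√65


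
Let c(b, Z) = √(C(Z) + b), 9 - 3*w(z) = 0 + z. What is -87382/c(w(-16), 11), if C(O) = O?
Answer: -43691*√174/29 ≈ -19873.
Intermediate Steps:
w(z) = 3 - z/3 (w(z) = 3 - (0 + z)/3 = 3 - z/3)
c(b, Z) = √(Z + b)
-87382/c(w(-16), 11) = -87382/√(11 + (3 - ⅓*(-16))) = -87382/√(11 + (3 + 16/3)) = -87382/√(11 + 25/3) = -87382*√174/58 = -43691*√174/29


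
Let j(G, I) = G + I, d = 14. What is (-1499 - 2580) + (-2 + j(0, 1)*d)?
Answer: -4067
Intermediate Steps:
(-1499 - 2580) + (-2 + j(0, 1)*d) = (-1499 - 2580) + (-2 + (0 + 1)*14) = -4079 + (-2 + 1*14) = -4079 + (-2 + 14) = -4079 + 12 = -4067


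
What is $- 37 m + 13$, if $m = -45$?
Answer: $1678$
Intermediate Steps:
$- 37 m + 13 = \left(-37\right) \left(-45\right) + 13 = 1665 + 13 = 1678$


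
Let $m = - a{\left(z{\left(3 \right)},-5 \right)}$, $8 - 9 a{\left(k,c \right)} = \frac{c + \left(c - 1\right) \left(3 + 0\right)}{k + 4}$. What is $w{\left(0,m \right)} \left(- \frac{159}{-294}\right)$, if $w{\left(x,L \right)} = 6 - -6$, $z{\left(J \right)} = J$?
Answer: $\frac{318}{49} \approx 6.4898$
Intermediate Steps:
$a{\left(k,c \right)} = \frac{8}{9} - \frac{-3 + 4 c}{9 \left(4 + k\right)}$ ($a{\left(k,c \right)} = \frac{8}{9} - \frac{\left(c + \left(c - 1\right) \left(3 + 0\right)\right) \frac{1}{k + 4}}{9} = \frac{8}{9} - \frac{\left(c + \left(-1 + c\right) 3\right) \frac{1}{4 + k}}{9} = \frac{8}{9} - \frac{\left(c + \left(-3 + 3 c\right)\right) \frac{1}{4 + k}}{9} = \frac{8}{9} - \frac{\left(-3 + 4 c\right) \frac{1}{4 + k}}{9} = \frac{8}{9} - \frac{\frac{1}{4 + k} \left(-3 + 4 c\right)}{9} = \frac{8}{9} - \frac{-3 + 4 c}{9 \left(4 + k\right)}$)
$m = - \frac{79}{63}$ ($m = - \frac{35 - -20 + 8 \cdot 3}{9 \left(4 + 3\right)} = - \frac{35 + 20 + 24}{9 \cdot 7} = - \frac{79}{9 \cdot 7} = \left(-1\right) \frac{79}{63} = - \frac{79}{63} \approx -1.254$)
$w{\left(x,L \right)} = 12$ ($w{\left(x,L \right)} = 6 + 6 = 12$)
$w{\left(0,m \right)} \left(- \frac{159}{-294}\right) = 12 \left(- \frac{159}{-294}\right) = 12 \left(\left(-159\right) \left(- \frac{1}{294}\right)\right) = 12 \cdot \frac{53}{98} = \frac{318}{49}$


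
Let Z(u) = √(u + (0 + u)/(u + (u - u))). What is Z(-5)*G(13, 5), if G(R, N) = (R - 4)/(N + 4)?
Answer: 2*I ≈ 2.0*I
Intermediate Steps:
G(R, N) = (-4 + R)/(4 + N)
Z(u) = √(1 + u) (Z(u) = √(u + u/(u + 0)) = √(u + u/u) = √(u + 1) = √(1 + u))
Z(-5)*G(13, 5) = √(1 - 5)*((-4 + 13)/(4 + 5)) = √(-4)*(9/9) = (2*I)*((⅑)*9) = (2*I)*1 = 2*I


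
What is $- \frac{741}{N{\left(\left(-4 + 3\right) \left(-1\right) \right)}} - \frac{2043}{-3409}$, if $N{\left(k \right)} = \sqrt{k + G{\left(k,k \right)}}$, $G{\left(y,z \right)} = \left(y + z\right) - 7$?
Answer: $\frac{2043}{3409} + \frac{741 i}{2} \approx 0.5993 + 370.5 i$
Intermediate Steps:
$G{\left(y,z \right)} = -7 + y + z$
$N{\left(k \right)} = \sqrt{-7 + 3 k}$ ($N{\left(k \right)} = \sqrt{k + \left(-7 + k + k\right)} = \sqrt{k + \left(-7 + 2 k\right)} = \sqrt{-7 + 3 k}$)
$- \frac{741}{N{\left(\left(-4 + 3\right) \left(-1\right) \right)}} - \frac{2043}{-3409} = - \frac{741}{\sqrt{-7 + 3 \left(-4 + 3\right) \left(-1\right)}} - \frac{2043}{-3409} = - \frac{741}{\sqrt{-7 + 3 \left(\left(-1\right) \left(-1\right)\right)}} - - \frac{2043}{3409} = - \frac{741}{\sqrt{-7 + 3 \cdot 1}} + \frac{2043}{3409} = - \frac{741}{\sqrt{-7 + 3}} + \frac{2043}{3409} = - \frac{741}{\sqrt{-4}} + \frac{2043}{3409} = - \frac{741}{2 i} + \frac{2043}{3409} = - 741 \left(- \frac{i}{2}\right) + \frac{2043}{3409} = \frac{741 i}{2} + \frac{2043}{3409} = \frac{2043}{3409} + \frac{741 i}{2}$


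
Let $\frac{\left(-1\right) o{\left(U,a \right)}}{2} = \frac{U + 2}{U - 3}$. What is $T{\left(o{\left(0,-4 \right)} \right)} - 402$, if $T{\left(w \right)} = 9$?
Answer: $-393$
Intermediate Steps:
$o{\left(U,a \right)} = - \frac{2 \left(2 + U\right)}{-3 + U}$ ($o{\left(U,a \right)} = - 2 \frac{U + 2}{U - 3} = - 2 \frac{2 + U}{-3 + U} = - \frac{2 \left(2 + U\right)}{-3 + U}$)
$T{\left(o{\left(0,-4 \right)} \right)} - 402 = 9 - 402 = -393$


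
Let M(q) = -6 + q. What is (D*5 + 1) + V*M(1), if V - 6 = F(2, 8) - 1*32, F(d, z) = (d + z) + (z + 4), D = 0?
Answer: 21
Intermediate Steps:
F(d, z) = 4 + d + 2*z (F(d, z) = (d + z) + (4 + z) = 4 + d + 2*z)
V = -4 (V = 6 + ((4 + 2 + 2*8) - 1*32) = 6 + ((4 + 2 + 16) - 32) = 6 + (22 - 32) = 6 - 10 = -4)
(D*5 + 1) + V*M(1) = (0*5 + 1) - 4*(-6 + 1) = (0 + 1) - 4*(-5) = 1 + 20 = 21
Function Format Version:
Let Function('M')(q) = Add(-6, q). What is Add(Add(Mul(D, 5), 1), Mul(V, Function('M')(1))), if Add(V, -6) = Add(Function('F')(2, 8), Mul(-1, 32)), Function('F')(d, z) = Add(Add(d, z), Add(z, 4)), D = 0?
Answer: 21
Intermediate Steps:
Function('F')(d, z) = Add(4, d, Mul(2, z)) (Function('F')(d, z) = Add(Add(d, z), Add(4, z)) = Add(4, d, Mul(2, z)))
V = -4 (V = Add(6, Add(Add(4, 2, Mul(2, 8)), Mul(-1, 32))) = Add(6, Add(Add(4, 2, 16), -32)) = Add(6, Add(22, -32)) = Add(6, -10) = -4)
Add(Add(Mul(D, 5), 1), Mul(V, Function('M')(1))) = Add(Add(Mul(0, 5), 1), Mul(-4, Add(-6, 1))) = Add(Add(0, 1), Mul(-4, -5)) = Add(1, 20) = 21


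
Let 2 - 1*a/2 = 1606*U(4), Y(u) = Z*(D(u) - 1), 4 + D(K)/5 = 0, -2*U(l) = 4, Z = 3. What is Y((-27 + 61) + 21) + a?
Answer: 6365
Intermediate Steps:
U(l) = -2 (U(l) = -½*4 = -2)
D(K) = -20 (D(K) = -20 + 5*0 = -20 + 0 = -20)
Y(u) = -63 (Y(u) = 3*(-20 - 1) = 3*(-21) = -63)
a = 6428 (a = 4 - 3212*(-2) = 4 - 2*(-3212) = 4 + 6424 = 6428)
Y((-27 + 61) + 21) + a = -63 + 6428 = 6365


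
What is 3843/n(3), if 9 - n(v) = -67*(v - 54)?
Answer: -1281/1136 ≈ -1.1276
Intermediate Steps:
n(v) = -3609 + 67*v (n(v) = 9 - (-67)*(v - 54) = 9 - (-67)*(-54 + v) = 9 - (3618 - 67*v) = 9 + (-3618 + 67*v) = -3609 + 67*v)
3843/n(3) = 3843/(-3609 + 67*3) = 3843/(-3609 + 201) = 3843/(-3408) = 3843*(-1/3408) = -1281/1136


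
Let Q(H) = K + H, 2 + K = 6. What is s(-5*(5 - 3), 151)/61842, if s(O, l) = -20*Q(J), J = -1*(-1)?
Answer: -50/30921 ≈ -0.0016170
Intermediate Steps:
K = 4 (K = -2 + 6 = 4)
J = 1
Q(H) = 4 + H
s(O, l) = -100 (s(O, l) = -20*(4 + 1) = -20*5 = -100)
s(-5*(5 - 3), 151)/61842 = -100/61842 = -100*1/61842 = -50/30921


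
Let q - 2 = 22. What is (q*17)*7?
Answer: 2856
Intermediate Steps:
q = 24 (q = 2 + 22 = 24)
(q*17)*7 = (24*17)*7 = 408*7 = 2856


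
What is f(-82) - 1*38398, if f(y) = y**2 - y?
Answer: -31592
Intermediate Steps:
f(-82) - 1*38398 = -82*(-1 - 82) - 1*38398 = -82*(-83) - 38398 = 6806 - 38398 = -31592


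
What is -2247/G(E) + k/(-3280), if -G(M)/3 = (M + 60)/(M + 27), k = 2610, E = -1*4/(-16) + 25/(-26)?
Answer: 335028961/1011224 ≈ 331.31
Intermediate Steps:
E = -37/52 (E = -4*(-1/16) + 25*(-1/26) = ¼ - 25/26 = -37/52 ≈ -0.71154)
G(M) = -3*(60 + M)/(27 + M) (G(M) = -3*(M + 60)/(M + 27) = -3*(60 + M)/(27 + M))
-2247/G(E) + k/(-3280) = -2247*(27 - 37/52)/(3*(-60 - 1*(-37/52))) + 2610/(-3280) = -2247*1367/(156*(-60 + 37/52)) + 2610*(-1/3280) = -2247/(3*(52/1367)*(-3083/52)) - 261/328 = -2247/(-9249/1367) - 261/328 = -2247*(-1367/9249) - 261/328 = 1023883/3083 - 261/328 = 335028961/1011224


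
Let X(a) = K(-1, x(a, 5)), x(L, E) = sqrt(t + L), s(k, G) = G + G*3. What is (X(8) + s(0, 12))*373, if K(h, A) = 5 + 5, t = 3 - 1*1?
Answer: 21634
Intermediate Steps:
s(k, G) = 4*G (s(k, G) = G + 3*G = 4*G)
t = 2 (t = 3 - 1 = 2)
x(L, E) = sqrt(2 + L)
K(h, A) = 10
X(a) = 10
(X(8) + s(0, 12))*373 = (10 + 4*12)*373 = (10 + 48)*373 = 58*373 = 21634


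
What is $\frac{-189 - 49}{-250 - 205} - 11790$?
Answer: $- \frac{766316}{65} \approx -11789.0$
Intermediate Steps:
$\frac{-189 - 49}{-250 - 205} - 11790 = - \frac{238}{-455} - 11790 = \left(-238\right) \left(- \frac{1}{455}\right) - 11790 = \frac{34}{65} - 11790 = - \frac{766316}{65}$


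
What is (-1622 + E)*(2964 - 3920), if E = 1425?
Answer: 188332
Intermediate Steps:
(-1622 + E)*(2964 - 3920) = (-1622 + 1425)*(2964 - 3920) = -197*(-956) = 188332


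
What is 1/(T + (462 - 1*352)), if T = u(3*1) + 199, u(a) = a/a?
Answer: 1/310 ≈ 0.0032258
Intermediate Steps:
u(a) = 1
T = 200 (T = 1 + 199 = 200)
1/(T + (462 - 1*352)) = 1/(200 + (462 - 1*352)) = 1/(200 + (462 - 352)) = 1/(200 + 110) = 1/310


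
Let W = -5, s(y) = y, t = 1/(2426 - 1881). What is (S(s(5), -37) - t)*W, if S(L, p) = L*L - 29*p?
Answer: -598409/109 ≈ -5490.0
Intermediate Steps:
t = 1/545 ≈ 0.0018349
S(L, p) = L² - 29*p
(S(s(5), -37) - t)*W = ((5² - 29*(-37)) - 1*1/545)*(-5) = ((25 + 1073) - 1/545)*(-5) = (1098 - 1/545)*(-5) = (598409/545)*(-5) = -598409/109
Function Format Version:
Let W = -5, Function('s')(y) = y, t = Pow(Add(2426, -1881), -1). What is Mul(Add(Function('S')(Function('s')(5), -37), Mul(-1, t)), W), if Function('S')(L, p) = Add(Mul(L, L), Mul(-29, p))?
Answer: Rational(-598409, 109) ≈ -5490.0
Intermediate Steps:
t = Rational(1, 545) (t = Pow(545, -1) = Rational(1, 545) ≈ 0.0018349)
Function('S')(L, p) = Add(Pow(L, 2), Mul(-29, p))
Mul(Add(Function('S')(Function('s')(5), -37), Mul(-1, t)), W) = Mul(Add(Add(Pow(5, 2), Mul(-29, -37)), Mul(-1, Rational(1, 545))), -5) = Mul(Add(Add(25, 1073), Rational(-1, 545)), -5) = Mul(Add(1098, Rational(-1, 545)), -5) = Mul(Rational(598409, 545), -5) = Rational(-598409, 109)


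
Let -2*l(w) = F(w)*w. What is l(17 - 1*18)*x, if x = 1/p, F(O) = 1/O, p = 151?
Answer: -1/302 ≈ -0.0033113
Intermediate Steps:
l(w) = -½ (l(w) = -w/(2*w) = -½*1 = -½)
x = 1/151 ≈ 0.0066225
l(17 - 1*18)*x = -½*1/151 = -1/302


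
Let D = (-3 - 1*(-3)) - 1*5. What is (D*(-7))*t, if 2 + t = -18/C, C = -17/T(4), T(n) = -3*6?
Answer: -12530/17 ≈ -737.06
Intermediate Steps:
T(n) = -18
C = 17/18 (C = -17/(-18) = -17*(-1/18) = 17/18 ≈ 0.94444)
t = -358/17 (t = -2 - 18/17/18 = -2 - 18*18/17 = -2 - 324/17 = -358/17 ≈ -21.059)
D = -5 (D = (-3 + 3) - 5 = 0 - 5 = -5)
(D*(-7))*t = -5*(-7)*(-358/17) = 35*(-358/17) = -12530/17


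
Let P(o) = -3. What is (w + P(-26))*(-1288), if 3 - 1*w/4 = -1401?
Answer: -7229544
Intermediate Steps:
w = 5616 (w = 12 - 4*(-1401) = 12 + 5604 = 5616)
(w + P(-26))*(-1288) = (5616 - 3)*(-1288) = 5613*(-1288) = -7229544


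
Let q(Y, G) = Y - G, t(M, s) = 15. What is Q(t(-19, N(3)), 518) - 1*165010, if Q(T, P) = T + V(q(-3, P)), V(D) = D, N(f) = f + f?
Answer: -165516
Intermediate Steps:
N(f) = 2*f
Q(T, P) = -3 + T - P (Q(T, P) = T + (-3 - P) = -3 + T - P)
Q(t(-19, N(3)), 518) - 1*165010 = (-3 + 15 - 1*518) - 1*165010 = (-3 + 15 - 518) - 165010 = -506 - 165010 = -165516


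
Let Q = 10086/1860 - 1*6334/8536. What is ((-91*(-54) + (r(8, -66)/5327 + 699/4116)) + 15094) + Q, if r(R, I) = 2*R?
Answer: 863940648181678/43169288855 ≈ 20013.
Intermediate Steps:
Q = 3096369/661540 (Q = 10086*(1/1860) - 6334*1/8536 = 1681/310 - 3167/4268 = 3096369/661540 ≈ 4.6805)
((-91*(-54) + (r(8, -66)/5327 + 699/4116)) + 15094) + Q = ((-91*(-54) + ((2*8)/5327 + 699/4116)) + 15094) + 3096369/661540 = ((4914 + (16*(1/5327) + 699*(1/4116))) + 15094) + 3096369/661540 = ((4914 + (16/5327 + 233/1372)) + 15094) + 3096369/661540 = ((4914 + 180449/1044092) + 15094) + 3096369/661540 = (5130848537/1044092 + 15094) + 3096369/661540 = 20890373185/1044092 + 3096369/661540 = 863940648181678/43169288855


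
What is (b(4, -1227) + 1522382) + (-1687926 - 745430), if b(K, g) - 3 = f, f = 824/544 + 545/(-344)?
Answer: -5327358815/5848 ≈ -9.1097e+5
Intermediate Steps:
f = -407/5848 (f = 824*(1/544) + 545*(-1/344) = 103/68 - 545/344 = -407/5848 ≈ -0.069596)
b(K, g) = 17137/5848 (b(K, g) = 3 - 407/5848 = 17137/5848)
(b(4, -1227) + 1522382) + (-1687926 - 745430) = (17137/5848 + 1522382) + (-1687926 - 745430) = 8902907073/5848 - 2433356 = -5327358815/5848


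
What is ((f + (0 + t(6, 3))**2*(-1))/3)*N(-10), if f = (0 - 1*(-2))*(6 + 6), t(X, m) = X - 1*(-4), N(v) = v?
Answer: 760/3 ≈ 253.33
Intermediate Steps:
t(X, m) = 4 + X (t(X, m) = X + 4 = 4 + X)
f = 24 (f = (0 + 2)*12 = 2*12 = 24)
((f + (0 + t(6, 3))**2*(-1))/3)*N(-10) = ((24 + (0 + (4 + 6))**2*(-1))/3)*(-10) = ((24 + (0 + 10)**2*(-1))*(1/3))*(-10) = ((24 + 10**2*(-1))*(1/3))*(-10) = ((24 + 100*(-1))*(1/3))*(-10) = ((24 - 100)*(1/3))*(-10) = -76*1/3*(-10) = -76/3*(-10) = 760/3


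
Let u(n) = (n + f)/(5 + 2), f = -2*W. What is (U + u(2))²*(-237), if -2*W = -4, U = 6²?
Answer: -14812500/49 ≈ -3.0230e+5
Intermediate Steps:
U = 36
W = 2 (W = -½*(-4) = 2)
f = -4 (f = -2*2 = -4)
u(n) = -4/7 + n/7 (u(n) = (n - 4)/(5 + 2) = (-4 + n)/7 = (-4 + n)*(⅐) = -4/7 + n/7)
(U + u(2))²*(-237) = (36 + (-4/7 + (⅐)*2))²*(-237) = (36 + (-4/7 + 2/7))²*(-237) = (36 - 2/7)²*(-237) = (250/7)²*(-237) = (62500/49)*(-237) = -14812500/49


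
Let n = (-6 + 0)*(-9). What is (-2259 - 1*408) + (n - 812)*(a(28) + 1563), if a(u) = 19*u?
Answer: -1590677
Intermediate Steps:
n = 54 (n = -6*(-9) = 54)
(-2259 - 1*408) + (n - 812)*(a(28) + 1563) = (-2259 - 1*408) + (54 - 812)*(19*28 + 1563) = (-2259 - 408) - 758*(532 + 1563) = -2667 - 758*2095 = -2667 - 1588010 = -1590677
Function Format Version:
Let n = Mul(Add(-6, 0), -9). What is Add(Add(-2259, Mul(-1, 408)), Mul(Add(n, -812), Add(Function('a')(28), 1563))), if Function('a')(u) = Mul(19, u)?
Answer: -1590677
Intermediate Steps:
n = 54 (n = Mul(-6, -9) = 54)
Add(Add(-2259, Mul(-1, 408)), Mul(Add(n, -812), Add(Function('a')(28), 1563))) = Add(Add(-2259, Mul(-1, 408)), Mul(Add(54, -812), Add(Mul(19, 28), 1563))) = Add(Add(-2259, -408), Mul(-758, Add(532, 1563))) = Add(-2667, Mul(-758, 2095)) = Add(-2667, -1588010) = -1590677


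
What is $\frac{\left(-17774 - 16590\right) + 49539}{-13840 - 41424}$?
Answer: $- \frac{15175}{55264} \approx -0.27459$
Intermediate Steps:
$\frac{\left(-17774 - 16590\right) + 49539}{-13840 - 41424} = \frac{-34364 + 49539}{-55264} = 15175 \left(- \frac{1}{55264}\right) = - \frac{15175}{55264}$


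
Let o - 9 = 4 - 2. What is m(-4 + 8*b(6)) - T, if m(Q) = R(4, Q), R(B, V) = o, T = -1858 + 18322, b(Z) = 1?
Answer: -16453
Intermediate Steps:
o = 11 (o = 9 + (4 - 2) = 9 + 2 = 11)
T = 16464
R(B, V) = 11
m(Q) = 11
m(-4 + 8*b(6)) - T = 11 - 1*16464 = 11 - 16464 = -16453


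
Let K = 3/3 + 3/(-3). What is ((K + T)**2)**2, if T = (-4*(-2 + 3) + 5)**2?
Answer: 1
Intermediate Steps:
K = 0 (K = 3*(1/3) + 3*(-1/3) = 1 - 1 = 0)
T = 1 (T = (-4*1 + 5)**2 = (-4 + 5)**2 = 1**2 = 1)
((K + T)**2)**2 = ((0 + 1)**2)**2 = (1**2)**2 = 1**2 = 1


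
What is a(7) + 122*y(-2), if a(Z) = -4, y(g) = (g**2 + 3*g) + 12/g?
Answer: -980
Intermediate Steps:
y(g) = g**2 + 3*g + 12/g
a(7) + 122*y(-2) = -4 + 122*((12 + (-2)**2*(3 - 2))/(-2)) = -4 + 122*(-(12 + 4*1)/2) = -4 + 122*(-(12 + 4)/2) = -4 + 122*(-1/2*16) = -4 + 122*(-8) = -4 - 976 = -980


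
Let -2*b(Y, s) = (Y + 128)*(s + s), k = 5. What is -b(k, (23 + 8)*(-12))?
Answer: -49476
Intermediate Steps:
b(Y, s) = -s*(128 + Y) (b(Y, s) = -(Y + 128)*(s + s)/2 = -(128 + Y)*2*s/2 = -s*(128 + Y))
-b(k, (23 + 8)*(-12)) = -(-1)*(23 + 8)*(-12)*(128 + 5) = -(-1)*31*(-12)*133 = -(-1)*(-372)*133 = -1*49476 = -49476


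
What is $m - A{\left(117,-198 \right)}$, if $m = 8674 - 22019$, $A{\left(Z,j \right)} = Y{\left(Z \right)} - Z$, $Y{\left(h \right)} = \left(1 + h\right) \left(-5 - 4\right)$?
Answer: $-12166$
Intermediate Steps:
$Y{\left(h \right)} = -9 - 9 h$ ($Y{\left(h \right)} = \left(1 + h\right) \left(-9\right) = -9 - 9 h$)
$A{\left(Z,j \right)} = -9 - 10 Z$ ($A{\left(Z,j \right)} = \left(-9 - 9 Z\right) - Z = -9 - 10 Z$)
$m = -13345$ ($m = 8674 - 22019 = -13345$)
$m - A{\left(117,-198 \right)} = -13345 - \left(-9 - 1170\right) = -13345 - -1179 = -13345 + 1179 = -12166$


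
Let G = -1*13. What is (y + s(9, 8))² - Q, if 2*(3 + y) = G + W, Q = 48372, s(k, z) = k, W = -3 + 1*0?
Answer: -48368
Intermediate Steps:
W = -3 (W = -3 + 0 = -3)
G = -13
y = -11 (y = -3 + (-13 - 3)/2 = -3 + (½)*(-16) = -3 - 8 = -11)
(y + s(9, 8))² - Q = (-11 + 9)² - 1*48372 = (-2)² - 48372 = 4 - 48372 = -48368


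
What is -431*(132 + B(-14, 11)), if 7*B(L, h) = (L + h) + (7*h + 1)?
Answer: -430569/7 ≈ -61510.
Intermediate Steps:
B(L, h) = ⅐ + L/7 + 8*h/7 (B(L, h) = ((L + h) + (7*h + 1))/7 = ((L + h) + (1 + 7*h))/7 = (1 + L + 8*h)/7 = ⅐ + L/7 + 8*h/7)
-431*(132 + B(-14, 11)) = -431*(132 + (⅐ + (⅐)*(-14) + (8/7)*11)) = -431*(132 + (⅐ - 2 + 88/7)) = -431*(132 + 75/7) = -431*999/7 = -430569/7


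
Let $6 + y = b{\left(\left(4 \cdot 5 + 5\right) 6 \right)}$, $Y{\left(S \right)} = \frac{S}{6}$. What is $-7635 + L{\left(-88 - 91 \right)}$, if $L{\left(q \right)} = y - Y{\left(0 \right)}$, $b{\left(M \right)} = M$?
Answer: $-7491$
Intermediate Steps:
$Y{\left(S \right)} = \frac{S}{6}$ ($Y{\left(S \right)} = S \frac{1}{6} = \frac{S}{6}$)
$y = 144$ ($y = -6 + \left(4 \cdot 5 + 5\right) 6 = -6 + \left(20 + 5\right) 6 = -6 + 25 \cdot 6 = -6 + 150 = 144$)
$L{\left(q \right)} = 144$ ($L{\left(q \right)} = 144 - \frac{1}{6} \cdot 0 = 144 - 0 = 144 + 0 = 144$)
$-7635 + L{\left(-88 - 91 \right)} = -7635 + 144 = -7491$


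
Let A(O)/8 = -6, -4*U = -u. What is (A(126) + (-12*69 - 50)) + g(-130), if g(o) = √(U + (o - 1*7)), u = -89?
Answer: -926 + 7*I*√13/2 ≈ -926.0 + 12.619*I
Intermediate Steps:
U = -89/4 (U = -(-1)*(-89)/4 = -¼*89 = -89/4 ≈ -22.250)
A(O) = -48 (A(O) = 8*(-6) = -48)
g(o) = √(-117/4 + o) (g(o) = √(-89/4 + (o - 1*7)) = √(-89/4 + (o - 7)) = √(-89/4 + (-7 + o)) = √(-117/4 + o))
(A(126) + (-12*69 - 50)) + g(-130) = (-48 + (-12*69 - 50)) + √(-117 + 4*(-130))/2 = (-48 + (-828 - 50)) + √(-117 - 520)/2 = (-48 - 878) + √(-637)/2 = -926 + (7*I*√13)/2 = -926 + 7*I*√13/2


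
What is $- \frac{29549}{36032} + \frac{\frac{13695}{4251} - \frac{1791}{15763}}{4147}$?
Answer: $- \frac{2734566410121277}{3337575740168384} \approx -0.81933$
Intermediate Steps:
$- \frac{29549}{36032} + \frac{\frac{13695}{4251} - \frac{1791}{15763}}{4147} = \left(-29549\right) \frac{1}{36032} + \left(13695 \cdot \frac{1}{4251} - \frac{1791}{15763}\right) \frac{1}{4147} = - \frac{29549}{36032} + \left(\frac{4565}{1417} - \frac{1791}{15763}\right) \frac{1}{4147} = - \frac{29549}{36032} + \frac{69420248}{22336171} \cdot \frac{1}{4147} = - \frac{29549}{36032} + \frac{69420248}{92628101137} = - \frac{2734566410121277}{3337575740168384}$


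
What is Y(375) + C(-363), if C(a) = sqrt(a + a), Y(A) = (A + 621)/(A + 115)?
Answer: 498/245 + 11*I*sqrt(6) ≈ 2.0327 + 26.944*I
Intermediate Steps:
Y(A) = (621 + A)/(115 + A)
C(a) = sqrt(2)*sqrt(a) (C(a) = sqrt(2*a) = sqrt(2)*sqrt(a))
Y(375) + C(-363) = (621 + 375)/(115 + 375) + sqrt(2)*sqrt(-363) = 996/490 + sqrt(2)*(11*I*sqrt(3)) = (1/490)*996 + 11*I*sqrt(6) = 498/245 + 11*I*sqrt(6)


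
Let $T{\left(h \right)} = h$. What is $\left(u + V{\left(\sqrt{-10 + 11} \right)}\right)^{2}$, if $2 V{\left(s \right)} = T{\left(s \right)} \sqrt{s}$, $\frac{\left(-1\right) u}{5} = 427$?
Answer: $\frac{18224361}{4} \approx 4.5561 \cdot 10^{6}$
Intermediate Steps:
$u = -2135$ ($u = \left(-5\right) 427 = -2135$)
$V{\left(s \right)} = \frac{s^{\frac{3}{2}}}{2}$ ($V{\left(s \right)} = \frac{s \sqrt{s}}{2} = \frac{s^{\frac{3}{2}}}{2}$)
$\left(u + V{\left(\sqrt{-10 + 11} \right)}\right)^{2} = \left(-2135 + \frac{\left(\sqrt{-10 + 11}\right)^{\frac{3}{2}}}{2}\right)^{2} = \left(-2135 + \frac{\left(\sqrt{1}\right)^{\frac{3}{2}}}{2}\right)^{2} = \left(-2135 + \frac{1^{\frac{3}{2}}}{2}\right)^{2} = \left(-2135 + \frac{1}{2} \cdot 1\right)^{2} = \left(-2135 + \frac{1}{2}\right)^{2} = \left(- \frac{4269}{2}\right)^{2} = \frac{18224361}{4}$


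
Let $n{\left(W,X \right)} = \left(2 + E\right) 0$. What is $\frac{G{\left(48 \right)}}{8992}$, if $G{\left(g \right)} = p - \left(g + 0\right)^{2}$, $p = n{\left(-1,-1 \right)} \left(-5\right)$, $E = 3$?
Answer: $- \frac{72}{281} \approx -0.25623$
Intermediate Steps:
$n{\left(W,X \right)} = 0$ ($n{\left(W,X \right)} = \left(2 + 3\right) 0 = 5 \cdot 0 = 0$)
$p = 0$ ($p = 0 \left(-5\right) = 0$)
$G{\left(g \right)} = - g^{2}$ ($G{\left(g \right)} = 0 - \left(g + 0\right)^{2} = 0 - g^{2} = - g^{2}$)
$\frac{G{\left(48 \right)}}{8992} = \frac{\left(-1\right) 48^{2}}{8992} = \left(-1\right) 2304 \cdot \frac{1}{8992} = \left(-2304\right) \frac{1}{8992} = - \frac{72}{281}$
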